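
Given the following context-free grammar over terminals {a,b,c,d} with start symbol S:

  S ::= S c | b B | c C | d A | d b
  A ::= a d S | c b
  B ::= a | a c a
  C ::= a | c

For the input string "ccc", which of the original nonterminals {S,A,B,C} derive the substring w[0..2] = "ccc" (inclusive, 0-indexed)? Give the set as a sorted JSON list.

Convert to CNF:
  S -> S T2 | T1 A | T1 T3 | T2 C | T3 B
  A -> T0 X4 | T2 T3
  B -> T0 X5 | a
  C -> a | c
  T0 -> a
  T1 -> d
  T2 -> c
  T3 -> b
  X4 -> T1 S
  X5 -> T2 T0

CYK fill — only the sub-triangle for w[0..2]:
  cell(0,0) c: {C,T2}  orig:{C}
  cell(1,1) c: {C,T2}  orig:{C}
  cell(2,2) c: {C,T2}  orig:{C}
  cell(0,1) cc: {S}
  cell(1,2) cc: {S}
  cell(0,2) ccc: {S}

Original NTs in T[0,2] deriving "ccc": ["S"]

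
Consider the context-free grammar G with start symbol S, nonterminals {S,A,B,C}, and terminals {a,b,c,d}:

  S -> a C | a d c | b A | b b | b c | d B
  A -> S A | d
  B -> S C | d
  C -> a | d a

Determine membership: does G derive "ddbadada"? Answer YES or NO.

Convert to CNF:
  S -> T0 B | T1 C | T1 X4 | T3 A | T3 T2 | T3 T3
  A -> S A | d
  B -> S C | d
  C -> T0 T1 | a
  T0 -> d
  T1 -> a
  T2 -> c
  T3 -> b
  X4 -> T0 T2

CYK table (by increasing span):
  T[0,0] 'd' = {A,B,T0}  orig:{A,B}
  T[1,1] 'd' = {A,B,T0}  orig:{A,B}
  T[2,2] 'b' = {T3}  orig:{}
  T[3,3] 'a' = {C,T1}  orig:{C}
  T[4,4] 'd' = {A,B,T0}  orig:{A,B}
  T[5,5] 'a' = {C,T1}  orig:{C}
  T[6,6] 'd' = {A,B,T0}  orig:{A,B}
  T[7,7] 'a' = {C,T1}  orig:{C}
  T[0,1] 'dd' = {S}
  T[1,2] 'db' = ∅
  T[2,3] 'ba' = ∅
  T[3,4] 'ad' = ∅
  T[4,5] 'da' = {C}
  T[5,6] 'ad' = ∅
  T[6,7] 'da' = {C}
  T[0,2] 'ddb' = ∅
  T[1,3] 'dba' = ∅
  T[2,4] 'bad' = ∅
  T[3,5] 'ada' = {S}
  T[4,6] 'dad' = ∅
  T[5,7] 'ada' = {S}
  T[0,3] 'ddba' = ∅
  T[1,4] 'dbad' = ∅
  T[2,5] 'bada' = ∅
  T[3,6] 'adad' = {A}
  T[4,7] 'dada' = ∅
  T[0,4] 'ddbad' = ∅
  T[1,5] 'dbada' = ∅
  T[2,6] 'badad' = {S}
  T[3,7] 'adada' = {B}
  T[0,5] 'ddbada' = ∅
  T[1,6] 'dbadad' = ∅
  T[2,7] 'badada' = {B}
  T[0,6] 'ddbadad' = ∅
  T[1,7] 'dbadada' = {S}
  T[0,7] 'ddbadada' = ∅

S ∉ T[0,7] ⇒ NO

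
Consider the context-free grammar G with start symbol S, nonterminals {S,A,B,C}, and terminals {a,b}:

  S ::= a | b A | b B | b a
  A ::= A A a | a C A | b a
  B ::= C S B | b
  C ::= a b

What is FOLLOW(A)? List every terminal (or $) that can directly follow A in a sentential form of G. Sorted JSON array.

Compute FIRST by fixpoint:
round 1:
  A via A→a C A: +{a}
  A via A→b a: +{b}
  B via B→b: +{b}
  C via C→a b: +{a}
  S via S→a: +{a}
  S via S→b A: +{b}
  FIRST(S)={a,b}  FIRST(A)={a,b}  FIRST(B)={b}  FIRST(C)={a}
round 2:
  B via B→C S B: +{a}
  FIRST(S)={a,b}  FIRST(A)={a,b}  FIRST(B)={a,b}  FIRST(C)={a}
round 3: (no change)
  FIRST(S)={a,b}  FIRST(A)={a,b}  FIRST(B)={a,b}  FIRST(C)={a}

Compute FOLLOW by fixpoint:
initialize: $ ∈ FOLLOW(S)
iter 1:
  A→A A a: FOLLOW(A) ⊇ FIRST(A) = {a,b}; new: +{a,b}
  A→a C A: FOLLOW(C) ⊇ FIRST(A) = {a,b}; new: +{a,b}
  B→C S B: FOLLOW(S) ⊇ FIRST(B) = {a,b}; new: +{a,b}
  S→b A: FOLLOW(A) ⊇ FOLLOW(S) ⊇ {$,a,b}; new: +{$}
  S→b B: FOLLOW(B) ⊇ FOLLOW(S) ⊇ {$,a,b}; new: +{$,a,b}
  FOLLOW[S]={$,a,b}  FOLLOW[A]={$,a,b}  FOLLOW[B]={$,a,b}  FOLLOW[C]={a,b}
iter 2: — fixpoint
  FOLLOW[S]={$,a,b}  FOLLOW[A]={$,a,b}  FOLLOW[B]={$,a,b}  FOLLOW[C]={a,b}

FOLLOW(A) = ["$", "a", "b"]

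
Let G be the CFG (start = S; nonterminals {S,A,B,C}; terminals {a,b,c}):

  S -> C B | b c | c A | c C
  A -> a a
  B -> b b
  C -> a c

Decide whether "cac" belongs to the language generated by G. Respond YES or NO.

CNF form of G:
  S -> C B | T1 T2 | T2 A | T2 C
  A -> T0 T0
  B -> T1 T1
  C -> T0 T2
  T0 -> a
  T1 -> b
  T2 -> c

CYK fill:
  cell(0,0) c: {T2}  orig:{}
  cell(1,1) a: {T0}  orig:{}
  cell(2,2) c: {T2}  orig:{}
  cell(0,1) ca: ∅
  cell(1,2) ac: {C}
  cell(0,2) cac: {S}

S ∈ T[0,2] ⇒ YES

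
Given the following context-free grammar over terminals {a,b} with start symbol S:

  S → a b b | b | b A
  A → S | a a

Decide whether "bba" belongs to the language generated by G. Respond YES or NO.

Convert to CNF:
  S -> T0 X3 | T1 A | b
  A -> T0 T0 | T0 X2 | T1 A | b
  T0 -> a
  T1 -> b
  X2 -> T1 T1
  X3 -> T1 T1

Fill CYK table bottom-up:
  [0..0]={A,S,T1}  "b"  orig:{A,S}
  [1..1]={A,S,T1}  "b"  orig:{A,S}
  [2..2]={T0}  "a"  orig:{}
  [0..1]={A,S,X2,X3}  "bb"  orig:{A,S}
  [1..2]=∅  "ba"
  [0..2]=∅  "bba"

S ∉ T[0,2] ⇒ NO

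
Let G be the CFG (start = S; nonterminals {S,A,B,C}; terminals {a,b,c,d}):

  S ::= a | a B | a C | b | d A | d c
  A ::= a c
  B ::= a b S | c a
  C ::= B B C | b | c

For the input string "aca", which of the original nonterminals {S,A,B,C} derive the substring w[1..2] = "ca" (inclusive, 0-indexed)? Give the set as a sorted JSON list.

Convert to CNF:
  S -> T0 B | T0 C | T3 A | T3 T1 | a | b
  A -> T0 T1
  B -> T0 X4 | T1 T0
  C -> B X5 | b | c
  T0 -> a
  T1 -> c
  T2 -> b
  T3 -> d
  X4 -> T2 S
  X5 -> B C

CYK fill, restricted to cells inside w[1..2]:
  [1..1]={C,T1}  "c"  orig:{C}
  [2..2]={S,T0}  "a"  orig:{S}
  [1..2]={B}  "ca"

Original NTs in T[1,2] deriving "ca": ["B"]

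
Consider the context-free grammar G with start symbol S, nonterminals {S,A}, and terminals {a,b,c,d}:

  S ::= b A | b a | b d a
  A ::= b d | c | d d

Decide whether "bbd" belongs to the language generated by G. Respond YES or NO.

CNF form of G:
  S -> T0 A | T0 T2 | T0 X3
  A -> T0 T1 | T1 T1 | c
  T0 -> b
  T1 -> d
  T2 -> a
  X3 -> T1 T2

CYK table (by increasing span):
  T[0,0] 'b' = {T0}  orig:{}
  T[1,1] 'b' = {T0}  orig:{}
  T[2,2] 'd' = {T1}  orig:{}
  T[0,1] 'bb' = ∅
  T[1,2] 'bd' = {A}
  T[0,2] 'bbd' = {S}

S ∈ T[0,2] ⇒ YES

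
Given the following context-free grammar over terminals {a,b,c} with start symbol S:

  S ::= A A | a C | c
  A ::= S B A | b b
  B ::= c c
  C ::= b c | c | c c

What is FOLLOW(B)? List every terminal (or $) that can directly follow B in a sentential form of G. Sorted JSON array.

FIRST sets, iterate to fixpoint:
[1]
  A via A→b b: +{b}
  B via B→c c: +{c}
  C via C→b c: +{b}
  C via C→c: +{c}
  S via S→A A: +{b}
  S via S→a C: +{a}
  S via S→c: +{c}
  FIRST[S]={a,b,c}  FIRST[A]={b}  FIRST[B]={c}  FIRST[C]={b,c}
[2]
  A via A→S B A: +{a,c}
  FIRST[S]={a,b,c}  FIRST[A]={a,b,c}  FIRST[B]={c}  FIRST[C]={b,c}
[3] (no change)
  FIRST[S]={a,b,c}  FIRST[A]={a,b,c}  FIRST[B]={c}  FIRST[C]={b,c}

Compute FOLLOW by fixpoint:
initialize: $ ∈ FOLLOW(S)
iter 1:
  A→S B A: FOLLOW(S) ⊇ FIRST(B) = {c}; new: +{c}
  A→S B A: FOLLOW(B) ⊇ FIRST(A) = {a,b,c}; new: +{a,b,c}
  S→A A: FOLLOW(A) ⊇ FIRST(A) = {a,b,c}; new: +{a,b,c}
  S→A A: FOLLOW(A) ⊇ FOLLOW(S) ⊇ {$,c}; new: +{$}
  S→a C: FOLLOW(C) ⊇ FOLLOW(S) ⊇ {$,c}; new: +{$,c}
  FOLLOW[S]={$,c}  FOLLOW[A]={$,a,b,c}  FOLLOW[B]={a,b,c}  FOLLOW[C]={$,c}
iter 2: — fixpoint
  FOLLOW[S]={$,c}  FOLLOW[A]={$,a,b,c}  FOLLOW[B]={a,b,c}  FOLLOW[C]={$,c}

FOLLOW(B) = ["a", "b", "c"]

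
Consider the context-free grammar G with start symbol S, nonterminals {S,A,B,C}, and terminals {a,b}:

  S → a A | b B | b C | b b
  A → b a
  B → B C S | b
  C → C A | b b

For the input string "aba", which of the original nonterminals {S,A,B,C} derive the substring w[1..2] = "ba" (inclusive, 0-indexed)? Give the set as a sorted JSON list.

Convert to CNF:
  S -> T0 B | T0 C | T0 T0 | T1 A
  A -> T0 T1
  B -> B X2 | b
  C -> C A | T0 T0
  T0 -> b
  T1 -> a
  X2 -> C S

Fill CYK table bottom-up — only the sub-triangle for w[1..2]:
  [1..1]={B,T0}  "b"  orig:{B}
  [2..2]={T1}  "a"  orig:{}
  [1..2]={A}  "ba"

Original NTs in T[1,2] deriving "ba": ["A"]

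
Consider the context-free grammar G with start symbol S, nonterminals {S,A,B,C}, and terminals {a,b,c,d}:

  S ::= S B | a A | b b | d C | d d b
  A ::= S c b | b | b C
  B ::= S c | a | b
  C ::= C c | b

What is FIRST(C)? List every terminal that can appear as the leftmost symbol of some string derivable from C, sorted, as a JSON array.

Compute FIRST by fixpoint:
round 1:
  A via A→b: +{b}
  B via B→a: +{a}
  B via B→b: +{b}
  C via C→b: +{b}
  S via S→a A: +{a}
  S via S→b b: +{b}
  S via S→d C: +{d}
  FIRST(S)={a,b,d}  FIRST(A)={b}  FIRST(B)={a,b}  FIRST(C)={b}
round 2:
  A via A→S c b: +{a,d}
  B via B→S c: +{d}
  FIRST(S)={a,b,d}  FIRST(A)={a,b,d}  FIRST(B)={a,b,d}  FIRST(C)={b}
round 3: (no change)
  FIRST(S)={a,b,d}  FIRST(A)={a,b,d}  FIRST(B)={a,b,d}  FIRST(C)={b}

FIRST(C) = ["b"]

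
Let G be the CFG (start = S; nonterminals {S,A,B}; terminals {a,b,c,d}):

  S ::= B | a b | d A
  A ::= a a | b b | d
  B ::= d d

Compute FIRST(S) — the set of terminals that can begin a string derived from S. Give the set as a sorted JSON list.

FIRST sets, iterate to fixpoint:
[1]
  A via A→a a: +{a}
  A via A→b b: +{b}
  A via A→d: +{d}
  B via B→d d: +{d}
  S via S→B: +{d}
  S via S→a b: +{a}
  S: {a,d}  A: {a,b,d}  B: {d}
[2] (stable)
  S: {a,d}  A: {a,b,d}  B: {d}

FIRST(S) = ["a", "d"]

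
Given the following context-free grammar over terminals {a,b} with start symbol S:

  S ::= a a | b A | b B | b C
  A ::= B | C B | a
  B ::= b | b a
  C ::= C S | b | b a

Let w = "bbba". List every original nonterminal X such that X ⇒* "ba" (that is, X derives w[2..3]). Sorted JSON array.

CNF form of G:
  S -> T0 A | T0 B | T0 C | T1 T1
  A -> C B | T0 T1 | a | b
  B -> T0 T1 | b
  C -> C S | T0 T1 | b
  T0 -> b
  T1 -> a

Fill CYK table bottom-up, restricted to cells inside w[2..3]:
  [2..2]={A,B,C,T0}  "b"  orig:{A,B,C}
  [3..3]={A,T1}  "a"  orig:{A}
  [2..3]={A,B,C,S}  "ba"

Original NTs in T[2,3] deriving "ba": ["A", "B", "C", "S"]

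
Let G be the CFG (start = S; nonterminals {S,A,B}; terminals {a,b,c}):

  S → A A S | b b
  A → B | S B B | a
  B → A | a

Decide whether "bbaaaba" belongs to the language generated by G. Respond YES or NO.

Convert to CNF:
  S -> A X3 | T0 T0
  A -> S X1 | a
  B -> S X2 | a
  T0 -> b
  X1 -> B B
  X2 -> B B
  X3 -> A S

CYK fill:
  [0..0]={T0}  "b"  orig:{}
  [1..1]={T0}  "b"  orig:{}
  [2..2]={A,B}  "a"
  [3..3]={A,B}  "a"
  [4..4]={A,B}  "a"
  [5..5]={T0}  "b"  orig:{}
  [6..6]={A,B}  "a"
  [0..1]={S}  "bb"
  [1..2]=∅  "ba"
  [2..3]={X1,X2}  "aa"  orig:{}
  [3..4]={X1,X2}  "aa"  orig:{}
  [4..5]=∅  "ab"
  [5..6]=∅  "ba"
  [0..2]=∅  "bba"
  [1..3]=∅  "baa"
  [2..4]=∅  "aaa"
  [3..5]=∅  "aab"
  [4..6]=∅  "aba"
  [0..3]={A,B}  "bbaa"
  [1..4]=∅  "baaa"
  [2..5]=∅  "aaab"
  [3..6]=∅  "aaba"
  [0..4]={X1,X2}  "bbaaa"  orig:{}
  [1..5]=∅  "baaab"
  [2..6]=∅  "aaaba"
  [0..5]=∅  "bbaaab"
  [1..6]=∅  "baaaba"
  [0..6]=∅  "bbaaaba"

S ∉ T[0,6] ⇒ NO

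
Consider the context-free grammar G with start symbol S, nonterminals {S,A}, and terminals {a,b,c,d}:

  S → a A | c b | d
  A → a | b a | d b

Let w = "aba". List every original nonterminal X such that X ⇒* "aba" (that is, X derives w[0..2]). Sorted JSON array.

CNF form of G:
  S -> T1 A | T3 T0 | d
  A -> T0 T1 | T2 T0 | a
  T0 -> b
  T1 -> a
  T2 -> d
  T3 -> c

CYK table (by increasing span) — only the sub-triangle for w[0..2]:
  [0..0]={A,T1}  "a"  orig:{A}
  [1..1]={T0}  "b"  orig:{}
  [2..2]={A,T1}  "a"  orig:{A}
  [0..1]=∅  "ab"
  [1..2]={A}  "ba"
  [0..2]={S}  "aba"

Original NTs in T[0,2] deriving "aba": ["S"]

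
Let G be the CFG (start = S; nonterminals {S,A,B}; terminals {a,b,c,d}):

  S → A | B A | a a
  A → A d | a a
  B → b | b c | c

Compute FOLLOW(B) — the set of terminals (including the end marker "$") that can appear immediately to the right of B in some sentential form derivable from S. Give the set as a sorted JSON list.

Compute FIRST by fixpoint:
round 1:
  A via A→a a: +{a}
  B via B→b: +{b}
  B via B→c: +{c}
  S via S→A: +{a}
  S via S→B A: +{b,c}
  S: {a,b,c}  A: {a}  B: {b,c}
round 2: (no change)
  S: {a,b,c}  A: {a}  B: {b,c}

Compute FOLLOW by fixpoint:
FOLLOW(S) := {$}
iter 1:
  A→A d: FOLLOW(A) ⊇ FIRST(d) = {d}; new: +{d}
  S→A: FOLLOW(A) ⊇ FOLLOW(S) ⊇ {$}; new: +{$}
  S→B A: FOLLOW(B) ⊇ FIRST(A) = {a}; new: +{a}
  FOLLOW[S]={$}  FOLLOW[A]={$,d}  FOLLOW[B]={a}
iter 2: (stable)
  FOLLOW[S]={$}  FOLLOW[A]={$,d}  FOLLOW[B]={a}

FOLLOW(B) = ["a"]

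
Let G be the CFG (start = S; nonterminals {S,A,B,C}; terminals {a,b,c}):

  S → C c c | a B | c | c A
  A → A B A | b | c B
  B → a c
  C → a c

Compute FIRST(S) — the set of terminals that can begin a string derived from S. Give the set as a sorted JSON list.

Compute FIRST by fixpoint:
pass 1:
  A via A→b: +{b}
  A via A→c B: +{c}
  B via B→a c: +{a}
  C via C→a c: +{a}
  S via S→C c c: +{a}
  S via S→c: +{c}
  S: {a,c}  A: {b,c}  B: {a}  C: {a}
pass 2: (no change)
  S: {a,c}  A: {b,c}  B: {a}  C: {a}

FIRST(S) = ["a", "c"]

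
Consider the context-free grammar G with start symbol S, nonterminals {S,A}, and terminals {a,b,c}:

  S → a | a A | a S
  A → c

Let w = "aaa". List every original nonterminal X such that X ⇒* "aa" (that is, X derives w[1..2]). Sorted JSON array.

Convert to CNF:
  S -> T0 A | T0 S | a
  A -> c
  T0 -> a

CYK fill, restricted to cells inside w[1..2]:
  [1..1]={S,T0}  "a"  orig:{S}
  [2..2]={S,T0}  "a"  orig:{S}
  [1..2]={S}  "aa"

Original NTs in T[1,2] deriving "aa": ["S"]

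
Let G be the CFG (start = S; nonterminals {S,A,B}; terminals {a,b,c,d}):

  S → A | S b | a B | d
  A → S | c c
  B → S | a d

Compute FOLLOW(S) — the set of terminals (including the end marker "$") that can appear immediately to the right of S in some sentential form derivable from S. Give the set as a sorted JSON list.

Compute FIRST by fixpoint:
[1]
  A via A→c c: +{c}
  B via B→a d: +{a}
  S via S→A: +{c}
  S via S→a B: +{a}
  S via S→d: +{d}
  FIRST[S]={a,c,d}  FIRST[A]={c}  FIRST[B]={a}
[2]
  A via A→S: +{a,d}
  B via B→S: +{c,d}
  FIRST[S]={a,c,d}  FIRST[A]={a,c,d}  FIRST[B]={a,c,d}
[3] (stable)
  FIRST[S]={a,c,d}  FIRST[A]={a,c,d}  FIRST[B]={a,c,d}

Compute FOLLOW by fixpoint:
initialize: $ ∈ FOLLOW(S)
iter 1:
  S→A: FOLLOW(A) ⊇ FOLLOW(S) ⊇ {$}; new: +{$}
  S→S b: FOLLOW(S) ⊇ FIRST(b) = {b}; new: +{b}
  S→a B: FOLLOW(B) ⊇ FOLLOW(S) ⊇ {$,b}; new: +{$,b}
  S: {$,b}  A: {$}  B: {$,b}
iter 2:
  S→A: FOLLOW(A) ⊇ FOLLOW(S) ⊇ {$,b}; new: +{b}
  S: {$,b}  A: {$,b}  B: {$,b}
iter 3: — fixpoint
  S: {$,b}  A: {$,b}  B: {$,b}

FOLLOW(S) = ["$", "b"]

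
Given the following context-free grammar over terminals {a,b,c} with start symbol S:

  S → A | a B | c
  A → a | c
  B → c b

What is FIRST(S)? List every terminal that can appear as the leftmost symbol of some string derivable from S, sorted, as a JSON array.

FIRST iteration:
round 1:
  A via A→a: +{a}
  A via A→c: +{c}
  B via B→c b: +{c}
  S via S→A: +{a,c}
  FIRST[S]={a,c}  FIRST[A]={a,c}  FIRST[B]={c}
round 2: done
  FIRST[S]={a,c}  FIRST[A]={a,c}  FIRST[B]={c}

FIRST(S) = ["a", "c"]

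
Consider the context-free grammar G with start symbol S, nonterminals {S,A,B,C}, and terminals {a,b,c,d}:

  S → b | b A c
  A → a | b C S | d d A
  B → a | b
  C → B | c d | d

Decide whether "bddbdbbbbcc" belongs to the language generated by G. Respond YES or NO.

Convert to CNF:
  S -> T0 X5 | b
  A -> T0 X3 | T1 X4 | a
  B -> a | b
  C -> T2 T1 | a | b | d
  T0 -> b
  T1 -> d
  T2 -> c
  X3 -> C S
  X4 -> T1 A
  X5 -> A T2

CYK table (by increasing span):
  T[0,0] 'b' = {B,C,S,T0}  orig:{B,C,S}
  T[1,1] 'd' = {C,T1}  orig:{C}
  T[2,2] 'd' = {C,T1}  orig:{C}
  T[3,3] 'b' = {B,C,S,T0}  orig:{B,C,S}
  T[4,4] 'd' = {C,T1}  orig:{C}
  T[5,5] 'b' = {B,C,S,T0}  orig:{B,C,S}
  T[6,6] 'b' = {B,C,S,T0}  orig:{B,C,S}
  T[7,7] 'b' = {B,C,S,T0}  orig:{B,C,S}
  T[8,8] 'b' = {B,C,S,T0}  orig:{B,C,S}
  T[9,9] 'c' = {T2}  orig:{}
  T[10,10] 'c' = {T2}  orig:{}
  T[0,1] 'bd' = ∅
  T[1,2] 'dd' = ∅
  T[2,3] 'db' = {X3}  orig:{}
  T[3,4] 'bd' = ∅
  T[4,5] 'db' = {X3}  orig:{}
  T[5,6] 'bb' = {X3}  orig:{}
  T[6,7] 'bb' = {X3}  orig:{}
  T[7,8] 'bb' = {X3}  orig:{}
  T[8,9] 'bc' = ∅
  T[9,10] 'cc' = ∅
  T[0,2] 'bdd' = ∅
  T[1,3] 'ddb' = ∅
  T[2,4] 'dbd' = ∅
  T[3,5] 'bdb' = {A}
  T[4,6] 'dbb' = ∅
  T[5,7] 'bbb' = {A}
  T[6,8] 'bbb' = {A}
  T[7,9] 'bbc' = ∅
  T[8,10] 'bcc' = ∅
  T[0,3] 'bddb' = ∅
  T[1,4] 'ddbd' = ∅
  T[2,5] 'dbdb' = {X4}  orig:{}
  T[3,6] 'bdbb' = ∅
  T[4,7] 'dbbb' = {X4}  orig:{}
  T[5,8] 'bbbb' = ∅
  T[6,9] 'bbbc' = {X5}  orig:{}
  T[7,10] 'bbcc' = ∅
  T[0,4] 'bddbd' = ∅
  T[1,5] 'ddbdb' = {A}
  T[2,6] 'dbdbb' = ∅
  T[3,7] 'bdbbb' = ∅
  T[4,8] 'dbbbb' = ∅
  T[5,9] 'bbbbc' = {S}
  T[6,10] 'bbbcc' = ∅
  T[0,5] 'bddbdb' = ∅
  T[1,6] 'ddbdbb' = ∅
  T[2,7] 'dbdbbb' = ∅
  T[3,8] 'bdbbbb' = ∅
  T[4,9] 'dbbbbc' = {X3}  orig:{}
  T[5,10] 'bbbbcc' = ∅
  T[0,6] 'bddbdbb' = ∅
  T[1,7] 'ddbdbbb' = ∅
  T[2,8] 'dbdbbbb' = ∅
  T[3,9] 'bdbbbbc' = {A}
  T[4,10] 'dbbbbcc' = ∅
  T[0,7] 'bddbdbbb' = ∅
  T[1,8] 'ddbdbbbb' = ∅
  T[2,9] 'dbdbbbbc' = {X4}  orig:{}
  T[3,10] 'bdbbbbcc' = {X5}  orig:{}
  T[0,8] 'bddbdbbbb' = ∅
  T[1,9] 'ddbdbbbbc' = {A}
  T[2,10] 'dbdbbbbcc' = ∅
  T[0,9] 'bddbdbbbbc' = ∅
  T[1,10] 'ddbdbbbbcc' = {X5}  orig:{}
  T[0,10] 'bddbdbbbbcc' = {S}

S ∈ T[0,10] ⇒ YES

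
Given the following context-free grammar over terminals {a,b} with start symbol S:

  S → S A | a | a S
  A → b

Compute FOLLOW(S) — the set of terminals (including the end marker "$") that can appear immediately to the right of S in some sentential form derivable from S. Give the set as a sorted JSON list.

Compute FIRST by fixpoint:
iter 1:
  A via A→b: +{b}
  S via S→a: +{a}
  FIRST[S]={a}  FIRST[A]={b}
iter 2: (stable)
  FIRST[S]={a}  FIRST[A]={b}

FOLLOW iteration:
seed FOLLOW(S) with $
pass 1:
  S→S A: FOLLOW(S) ⊇ FIRST(A) = {b}; new: +{b}
  S→S A: FOLLOW(A) ⊇ FOLLOW(S) ⊇ {$,b}; new: +{$,b}
  FOLLOW(S)={$,b}  FOLLOW(A)={$,b}
pass 2: — fixpoint
  FOLLOW(S)={$,b}  FOLLOW(A)={$,b}

FOLLOW(S) = ["$", "b"]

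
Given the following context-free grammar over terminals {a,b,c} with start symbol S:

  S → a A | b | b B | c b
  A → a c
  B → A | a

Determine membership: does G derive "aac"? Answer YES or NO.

CNF form of G:
  S -> T0 A | T1 T2 | T2 B | b
  A -> T0 T1
  B -> T0 T1 | a
  T0 -> a
  T1 -> c
  T2 -> b

CYK table (by increasing span):
  T[0,0] 'a' = {B,T0}  orig:{B}
  T[1,1] 'a' = {B,T0}  orig:{B}
  T[2,2] 'c' = {T1}  orig:{}
  T[0,1] 'aa' = ∅
  T[1,2] 'ac' = {A,B}
  T[0,2] 'aac' = {S}

S ∈ T[0,2] ⇒ YES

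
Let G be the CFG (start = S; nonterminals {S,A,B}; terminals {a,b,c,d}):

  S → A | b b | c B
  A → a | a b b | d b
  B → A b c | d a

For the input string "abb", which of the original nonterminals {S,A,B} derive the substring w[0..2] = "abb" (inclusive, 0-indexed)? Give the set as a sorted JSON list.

Convert to CNF:
  S -> T0 X6 | T1 T1 | T2 T1 | T3 B | a
  A -> T0 X4 | T2 T1 | a
  B -> A X5 | T2 T0
  T0 -> a
  T1 -> b
  T2 -> d
  T3 -> c
  X4 -> T1 T1
  X5 -> T1 T3
  X6 -> T1 T1

CYK fill, restricted to cells inside w[0..2]:
  cell(0,0) a: {A,S,T0}  orig:{A,S}
  cell(1,1) b: {T1}  orig:{}
  cell(2,2) b: {T1}  orig:{}
  cell(0,1) ab: ∅
  cell(1,2) bb: {S,X4,X6}  orig:{S}
  cell(0,2) abb: {A,S}

Original NTs in T[0,2] deriving "abb": ["A", "S"]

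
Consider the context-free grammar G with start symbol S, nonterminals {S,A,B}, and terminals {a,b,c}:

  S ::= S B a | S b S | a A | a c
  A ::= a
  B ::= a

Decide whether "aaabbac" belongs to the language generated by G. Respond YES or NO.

Convert to CNF:
  S -> S X3 | S X4 | T0 A | T0 T2
  A -> a
  B -> a
  T0 -> a
  T1 -> b
  T2 -> c
  X3 -> B T0
  X4 -> T1 S

Fill CYK table bottom-up:
  T[0,0] 'a' = {A,B,T0}  orig:{A,B}
  T[1,1] 'a' = {A,B,T0}  orig:{A,B}
  T[2,2] 'a' = {A,B,T0}  orig:{A,B}
  T[3,3] 'b' = {T1}  orig:{}
  T[4,4] 'b' = {T1}  orig:{}
  T[5,5] 'a' = {A,B,T0}  orig:{A,B}
  T[6,6] 'c' = {T2}  orig:{}
  T[0,1] 'aa' = {S,X3}  orig:{S}
  T[1,2] 'aa' = {S,X3}  orig:{S}
  T[2,3] 'ab' = ∅
  T[3,4] 'bb' = ∅
  T[4,5] 'ba' = ∅
  T[5,6] 'ac' = {S}
  T[0,2] 'aaa' = ∅
  T[1,3] 'aab' = ∅
  T[2,4] 'abb' = ∅
  T[3,5] 'bba' = ∅
  T[4,6] 'bac' = {X4}  orig:{}
  T[0,3] 'aaab' = ∅
  T[1,4] 'aabb' = ∅
  T[2,5] 'abba' = ∅
  T[3,6] 'bbac' = ∅
  T[0,4] 'aaabb' = ∅
  T[1,5] 'aabba' = ∅
  T[2,6] 'abbac' = ∅
  T[0,5] 'aaabba' = ∅
  T[1,6] 'aabbac' = ∅
  T[0,6] 'aaabbac' = ∅

S ∉ T[0,6] ⇒ NO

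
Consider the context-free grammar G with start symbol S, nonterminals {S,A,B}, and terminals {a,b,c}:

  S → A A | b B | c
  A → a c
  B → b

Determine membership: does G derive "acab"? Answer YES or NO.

Convert to CNF:
  S -> A A | T2 B | c
  A -> T0 T1
  B -> b
  T0 -> a
  T1 -> c
  T2 -> b

Fill CYK table bottom-up:
  cell(0,0) a: {T0}  orig:{}
  cell(1,1) c: {S,T1}  orig:{S}
  cell(2,2) a: {T0}  orig:{}
  cell(3,3) b: {B,T2}  orig:{B}
  cell(0,1) ac: {A}
  cell(1,2) ca: ∅
  cell(2,3) ab: ∅
  cell(0,2) aca: ∅
  cell(1,3) cab: ∅
  cell(0,3) acab: ∅

S ∉ T[0,3] ⇒ NO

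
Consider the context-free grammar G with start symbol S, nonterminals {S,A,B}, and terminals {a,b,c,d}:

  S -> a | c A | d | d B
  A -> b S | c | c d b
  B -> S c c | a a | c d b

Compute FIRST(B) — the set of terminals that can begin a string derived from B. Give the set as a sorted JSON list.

FIRST sets, iterate to fixpoint:
[1]
  A via A→b S: +{b}
  A via A→c: +{c}
  B via B→a a: +{a}
  B via B→c d b: +{c}
  S via S→a: +{a}
  S via S→c A: +{c}
  S via S→d: +{d}
  FIRST(S)={a,c,d}  FIRST(A)={b,c}  FIRST(B)={a,c}
[2]
  B via B→S c c: +{d}
  FIRST(S)={a,c,d}  FIRST(A)={b,c}  FIRST(B)={a,c,d}
[3] — fixpoint
  FIRST(S)={a,c,d}  FIRST(A)={b,c}  FIRST(B)={a,c,d}

FIRST(B) = ["a", "c", "d"]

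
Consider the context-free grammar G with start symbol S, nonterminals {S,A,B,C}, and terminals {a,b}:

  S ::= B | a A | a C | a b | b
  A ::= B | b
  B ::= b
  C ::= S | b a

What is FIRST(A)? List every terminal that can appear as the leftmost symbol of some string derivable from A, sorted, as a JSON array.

FIRST iteration:
iter 1:
  A via A→b: +{b}
  B via B→b: +{b}
  C via C→b a: +{b}
  S via S→B: +{b}
  S via S→a A: +{a}
  FIRST(S)={a,b}  FIRST(A)={b}  FIRST(B)={b}  FIRST(C)={b}
iter 2:
  C via C→S: +{a}
  FIRST(S)={a,b}  FIRST(A)={b}  FIRST(B)={b}  FIRST(C)={a,b}
iter 3: (no change)
  FIRST(S)={a,b}  FIRST(A)={b}  FIRST(B)={b}  FIRST(C)={a,b}

FIRST(A) = ["b"]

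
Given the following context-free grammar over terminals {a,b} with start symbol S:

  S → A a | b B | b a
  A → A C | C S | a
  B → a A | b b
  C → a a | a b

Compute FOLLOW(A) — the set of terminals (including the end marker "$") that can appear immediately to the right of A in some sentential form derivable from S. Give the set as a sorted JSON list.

FIRST iteration:
iter 1:
  A via A→a: +{a}
  B via B→a A: +{a}
  B via B→b b: +{b}
  C via C→a a: +{a}
  S via S→A a: +{a}
  S via S→b B: +{b}
  FIRST(S)={a,b}  FIRST(A)={a}  FIRST(B)={a,b}  FIRST(C)={a}
iter 2: done
  FIRST(S)={a,b}  FIRST(A)={a}  FIRST(B)={a,b}  FIRST(C)={a}

FOLLOW sets:
initialize: $ ∈ FOLLOW(S)
round 1:
  A→A C: FOLLOW(A) ⊇ FIRST(C) = {a}; new: +{a}
  A→A C: FOLLOW(C) ⊇ FOLLOW(A) ⊇ {a}; new: +{a}
  A→C S: FOLLOW(C) ⊇ FIRST(S) = {a,b}; new: +{b}
  A→C S: FOLLOW(S) ⊇ FOLLOW(A) ⊇ {a}; new: +{a}
  S→b B: FOLLOW(B) ⊇ FOLLOW(S) ⊇ {$,a}; new: +{$,a}
  FOLLOW(S)={$,a}  FOLLOW(A)={a}  FOLLOW(B)={$,a}  FOLLOW(C)={a,b}
round 2:
  B→a A: FOLLOW(A) ⊇ FOLLOW(B) ⊇ {$,a}; new: +{$}
  FOLLOW(S)={$,a}  FOLLOW(A)={$,a}  FOLLOW(B)={$,a}  FOLLOW(C)={a,b}
round 3:
  A→A C: FOLLOW(C) ⊇ FOLLOW(A) ⊇ {$,a}; new: +{$}
  FOLLOW(S)={$,a}  FOLLOW(A)={$,a}  FOLLOW(B)={$,a}  FOLLOW(C)={$,a,b}
round 4: (no change)
  FOLLOW(S)={$,a}  FOLLOW(A)={$,a}  FOLLOW(B)={$,a}  FOLLOW(C)={$,a,b}

FOLLOW(A) = ["$", "a"]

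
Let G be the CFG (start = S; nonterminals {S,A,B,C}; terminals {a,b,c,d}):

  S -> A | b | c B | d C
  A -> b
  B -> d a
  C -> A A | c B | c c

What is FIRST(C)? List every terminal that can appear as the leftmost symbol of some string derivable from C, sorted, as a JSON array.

FIRST sets, iterate to fixpoint:
pass 1:
  A via A→b: +{b}
  B via B→d a: +{d}
  C via C→A A: +{b}
  C via C→c B: +{c}
  S via S→A: +{b}
  S via S→c B: +{c}
  S via S→d C: +{d}
  FIRST(S)={b,c,d}  FIRST(A)={b}  FIRST(B)={d}  FIRST(C)={b,c}
pass 2: — fixpoint
  FIRST(S)={b,c,d}  FIRST(A)={b}  FIRST(B)={d}  FIRST(C)={b,c}

FIRST(C) = ["b", "c"]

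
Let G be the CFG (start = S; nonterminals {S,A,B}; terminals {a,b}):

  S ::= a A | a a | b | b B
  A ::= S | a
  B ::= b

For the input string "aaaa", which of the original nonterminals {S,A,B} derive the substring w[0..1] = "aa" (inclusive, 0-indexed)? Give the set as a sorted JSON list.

CNF form of G:
  S -> T0 A | T0 T0 | T1 B | b
  A -> T0 A | T0 T0 | T1 B | a | b
  B -> b
  T0 -> a
  T1 -> b

CYK table (by increasing span) (cells [i..j] with 0 ≤ i ≤ j ≤ 1 only):
  [0..0]={A,T0}  "a"  orig:{A}
  [1..1]={A,T0}  "a"  orig:{A}
  [0..1]={A,S}  "aa"

Original NTs in T[0,1] deriving "aa": ["A", "S"]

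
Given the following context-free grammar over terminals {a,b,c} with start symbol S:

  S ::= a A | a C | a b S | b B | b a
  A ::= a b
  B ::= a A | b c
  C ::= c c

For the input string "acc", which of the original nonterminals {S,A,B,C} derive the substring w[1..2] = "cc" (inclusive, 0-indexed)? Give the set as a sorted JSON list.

Convert to CNF:
  S -> T0 A | T0 C | T0 X3 | T1 B | T1 T0
  A -> T0 T1
  B -> T0 A | T1 T2
  C -> T2 T2
  T0 -> a
  T1 -> b
  T2 -> c
  X3 -> T1 S

CYK table (by increasing span), restricted to cells inside w[1..2]:
  cell(1,1) c: {T2}  orig:{}
  cell(2,2) c: {T2}  orig:{}
  cell(1,2) cc: {C}

Original NTs in T[1,2] deriving "cc": ["C"]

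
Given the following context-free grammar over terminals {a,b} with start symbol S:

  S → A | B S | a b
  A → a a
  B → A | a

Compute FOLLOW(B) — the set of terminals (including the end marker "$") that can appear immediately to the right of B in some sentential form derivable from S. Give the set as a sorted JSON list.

FIRST sets, iterate to fixpoint:
iter 1:
  A via A→a a: +{a}
  B via B→A: +{a}
  S via S→A: +{a}
  FIRST[S]={a}  FIRST[A]={a}  FIRST[B]={a}
iter 2: (stable)
  FIRST[S]={a}  FIRST[A]={a}  FIRST[B]={a}

Compute FOLLOW by fixpoint:
FOLLOW(S) := {$}
[1]
  S→A: FOLLOW(A) ⊇ FOLLOW(S) ⊇ {$}; new: +{$}
  S→B S: FOLLOW(B) ⊇ FIRST(S) = {a}; new: +{a}
  FOLLOW(S)={$}  FOLLOW(A)={$}  FOLLOW(B)={a}
[2]
  B→A: FOLLOW(A) ⊇ FOLLOW(B) ⊇ {a}; new: +{a}
  FOLLOW(S)={$}  FOLLOW(A)={$,a}  FOLLOW(B)={a}
[3] — fixpoint
  FOLLOW(S)={$}  FOLLOW(A)={$,a}  FOLLOW(B)={a}

FOLLOW(B) = ["a"]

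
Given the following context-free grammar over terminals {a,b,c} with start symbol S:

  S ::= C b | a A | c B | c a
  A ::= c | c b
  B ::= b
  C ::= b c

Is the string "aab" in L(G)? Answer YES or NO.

CNF form of G:
  S -> C T1 | T0 B | T0 T2 | T2 A
  A -> T0 T1 | c
  B -> b
  C -> T1 T0
  T0 -> c
  T1 -> b
  T2 -> a

CYK table (by increasing span):
  [0..0]={T2}  "a"  orig:{}
  [1..1]={T2}  "a"  orig:{}
  [2..2]={B,T1}  "b"  orig:{B}
  [0..1]=∅  "aa"
  [1..2]=∅  "ab"
  [0..2]=∅  "aab"

S ∉ T[0,2] ⇒ NO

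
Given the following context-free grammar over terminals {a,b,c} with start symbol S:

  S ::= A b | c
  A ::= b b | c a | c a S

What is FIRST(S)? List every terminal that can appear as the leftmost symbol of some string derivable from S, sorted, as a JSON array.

Compute FIRST by fixpoint:
iter 1:
  A via A→b b: +{b}
  A via A→c a: +{c}
  S via S→A b: +{b,c}
  FIRST[S]={b,c}  FIRST[A]={b,c}
iter 2: (stable)
  FIRST[S]={b,c}  FIRST[A]={b,c}

FIRST(S) = ["b", "c"]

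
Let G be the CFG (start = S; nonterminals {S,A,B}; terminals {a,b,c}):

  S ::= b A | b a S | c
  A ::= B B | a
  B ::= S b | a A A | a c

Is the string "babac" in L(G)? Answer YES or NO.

Convert to CNF:
  S -> T0 A | T0 X4 | c
  A -> B B | a
  B -> S T0 | T1 T2 | T1 X3
  T0 -> b
  T1 -> a
  T2 -> c
  X3 -> A A
  X4 -> T1 S

Fill CYK table bottom-up:
  [0..0]={T0}  "b"  orig:{}
  [1..1]={A,T1}  "a"  orig:{A}
  [2..2]={T0}  "b"  orig:{}
  [3..3]={A,T1}  "a"  orig:{A}
  [4..4]={S,T2}  "c"  orig:{S}
  [0..1]={S}  "ba"
  [1..2]=∅  "ab"
  [2..3]={S}  "ba"
  [3..4]={B,X4}  "ac"  orig:{B}
  [0..2]={B}  "bab"
  [1..3]={X4}  "aba"  orig:{}
  [2..4]={S}  "bac"
  [0..3]={S}  "baba"
  [1..4]={X4}  "abac"  orig:{}
  [0..4]={A,S}  "babac"

S ∈ T[0,4] ⇒ YES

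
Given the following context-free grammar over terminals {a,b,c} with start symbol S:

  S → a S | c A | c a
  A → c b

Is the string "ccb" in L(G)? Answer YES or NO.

Convert to CNF:
  S -> T0 A | T0 T2 | T2 S
  A -> T0 T1
  T0 -> c
  T1 -> b
  T2 -> a

CYK fill:
  T[0,0] 'c' = {T0}  orig:{}
  T[1,1] 'c' = {T0}  orig:{}
  T[2,2] 'b' = {T1}  orig:{}
  T[0,1] 'cc' = ∅
  T[1,2] 'cb' = {A}
  T[0,2] 'ccb' = {S}

S ∈ T[0,2] ⇒ YES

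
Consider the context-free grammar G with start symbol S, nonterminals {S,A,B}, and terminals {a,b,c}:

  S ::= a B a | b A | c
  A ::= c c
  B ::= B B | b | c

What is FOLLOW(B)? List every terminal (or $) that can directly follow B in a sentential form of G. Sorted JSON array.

Compute FIRST by fixpoint:
iter 1:
  A via A→c c: +{c}
  B via B→b: +{b}
  B via B→c: +{c}
  S via S→a B a: +{a}
  S via S→b A: +{b}
  S via S→c: +{c}
  FIRST[S]={a,b,c}  FIRST[A]={c}  FIRST[B]={b,c}
iter 2: done
  FIRST[S]={a,b,c}  FIRST[A]={c}  FIRST[B]={b,c}

Compute FOLLOW by fixpoint:
initialize: $ ∈ FOLLOW(S)
round 1:
  B→B B: FOLLOW(B) ⊇ FIRST(B) = {b,c}; new: +{b,c}
  S→a B a: FOLLOW(B) ⊇ FIRST(a) = {a}; new: +{a}
  S→b A: FOLLOW(A) ⊇ FOLLOW(S) ⊇ {$}; new: +{$}
  S: {$}  A: {$}  B: {a,b,c}
round 2: done
  S: {$}  A: {$}  B: {a,b,c}

FOLLOW(B) = ["a", "b", "c"]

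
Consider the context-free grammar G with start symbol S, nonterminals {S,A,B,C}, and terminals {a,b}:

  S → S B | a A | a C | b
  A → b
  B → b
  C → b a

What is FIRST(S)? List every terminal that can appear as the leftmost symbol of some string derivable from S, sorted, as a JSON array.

FIRST iteration:
round 1:
  A via A→b: +{b}
  B via B→b: +{b}
  C via C→b a: +{b}
  S via S→a A: +{a}
  S via S→b: +{b}
  FIRST[S]={a,b}  FIRST[A]={b}  FIRST[B]={b}  FIRST[C]={b}
round 2: — fixpoint
  FIRST[S]={a,b}  FIRST[A]={b}  FIRST[B]={b}  FIRST[C]={b}

FIRST(S) = ["a", "b"]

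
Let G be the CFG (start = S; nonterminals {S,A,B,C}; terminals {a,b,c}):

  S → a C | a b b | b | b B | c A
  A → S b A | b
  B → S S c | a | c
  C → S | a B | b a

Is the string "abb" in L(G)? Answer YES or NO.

CNF form of G:
  S -> T0 B | T1 A | T2 C | T2 X6 | b
  A -> S X3 | b
  B -> S X4 | a | c
  C -> T0 B | T0 T2 | T1 A | T2 B | T2 C | T2 X5 | b
  T0 -> b
  T1 -> c
  T2 -> a
  X3 -> T0 A
  X4 -> S T1
  X5 -> T0 T0
  X6 -> T0 T0

Fill CYK table bottom-up:
  cell(0,0) a: {B,T2}  orig:{B}
  cell(1,1) b: {A,C,S,T0}  orig:{A,C,S}
  cell(2,2) b: {A,C,S,T0}  orig:{A,C,S}
  cell(0,1) ab: {C,S}
  cell(1,2) bb: {X3,X5,X6}  orig:{}
  cell(0,2) abb: {C,S}

S ∈ T[0,2] ⇒ YES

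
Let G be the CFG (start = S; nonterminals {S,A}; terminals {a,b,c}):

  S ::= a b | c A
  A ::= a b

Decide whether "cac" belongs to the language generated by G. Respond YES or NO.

CNF form of G:
  S -> T0 T1 | T2 A
  A -> T0 T1
  T0 -> a
  T1 -> b
  T2 -> c

CYK table (by increasing span):
  T[0,0] 'c' = {T2}  orig:{}
  T[1,1] 'a' = {T0}  orig:{}
  T[2,2] 'c' = {T2}  orig:{}
  T[0,1] 'ca' = ∅
  T[1,2] 'ac' = ∅
  T[0,2] 'cac' = ∅

S ∉ T[0,2] ⇒ NO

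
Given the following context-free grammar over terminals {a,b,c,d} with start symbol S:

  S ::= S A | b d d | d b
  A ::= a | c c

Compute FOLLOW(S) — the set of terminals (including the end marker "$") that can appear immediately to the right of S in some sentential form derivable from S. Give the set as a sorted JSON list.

FIRST sets, iterate to fixpoint:
round 1:
  A via A→a: +{a}
  A via A→c c: +{c}
  S via S→b d d: +{b}
  S via S→d b: +{d}
  FIRST(S)={b,d}  FIRST(A)={a,c}
round 2: — fixpoint
  FIRST(S)={b,d}  FIRST(A)={a,c}

FOLLOW sets:
initialize: $ ∈ FOLLOW(S)
iter 1:
  S→S A: FOLLOW(S) ⊇ FIRST(A) = {a,c}; new: +{a,c}
  S→S A: FOLLOW(A) ⊇ FOLLOW(S) ⊇ {$,a,c}; new: +{$,a,c}
  FOLLOW[S]={$,a,c}  FOLLOW[A]={$,a,c}
iter 2: done
  FOLLOW[S]={$,a,c}  FOLLOW[A]={$,a,c}

FOLLOW(S) = ["$", "a", "c"]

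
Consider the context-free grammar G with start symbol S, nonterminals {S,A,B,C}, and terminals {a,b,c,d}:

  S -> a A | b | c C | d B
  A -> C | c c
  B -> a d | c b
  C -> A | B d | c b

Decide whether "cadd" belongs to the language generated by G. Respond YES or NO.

CNF form of G:
  S -> T0 B | T1 C | T3 A | b
  A -> B T0 | T1 T1 | T1 T2
  B -> T1 T2 | T3 T0
  C -> B T0 | T1 T1 | T1 T2
  T0 -> d
  T1 -> c
  T2 -> b
  T3 -> a

CYK table (by increasing span):
  cell(0,0) c: {T1}  orig:{}
  cell(1,1) a: {T3}  orig:{}
  cell(2,2) d: {T0}  orig:{}
  cell(3,3) d: {T0}  orig:{}
  cell(0,1) ca: ∅
  cell(1,2) ad: {B}
  cell(2,3) dd: ∅
  cell(0,2) cad: ∅
  cell(1,3) add: {A,C}
  cell(0,3) cadd: {S}

S ∈ T[0,3] ⇒ YES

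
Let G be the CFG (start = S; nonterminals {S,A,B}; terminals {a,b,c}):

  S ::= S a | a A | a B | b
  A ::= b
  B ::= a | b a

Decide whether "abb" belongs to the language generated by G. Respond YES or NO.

Convert to CNF:
  S -> S T1 | T1 A | T1 B | b
  A -> b
  B -> T0 T1 | a
  T0 -> b
  T1 -> a

Fill CYK table bottom-up:
  [0..0]={B,T1}  "a"  orig:{B}
  [1..1]={A,S,T0}  "b"  orig:{A,S}
  [2..2]={A,S,T0}  "b"  orig:{A,S}
  [0..1]={S}  "ab"
  [1..2]=∅  "bb"
  [0..2]=∅  "abb"

S ∉ T[0,2] ⇒ NO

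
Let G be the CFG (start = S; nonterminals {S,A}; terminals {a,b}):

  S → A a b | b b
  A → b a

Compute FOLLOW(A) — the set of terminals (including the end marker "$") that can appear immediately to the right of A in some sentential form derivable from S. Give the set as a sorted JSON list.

Compute FIRST by fixpoint:
round 1:
  A via A→b a: +{b}
  S via S→A a b: +{b}
  FIRST[S]={b}  FIRST[A]={b}
round 2: (stable)
  FIRST[S]={b}  FIRST[A]={b}

Compute FOLLOW by fixpoint:
initialize: $ ∈ FOLLOW(S)
iter 1:
  S→A a b: FOLLOW(A) ⊇ FIRST(a) = {a}; new: +{a}
  FOLLOW[S]={$}  FOLLOW[A]={a}
iter 2: (no change)
  FOLLOW[S]={$}  FOLLOW[A]={a}

FOLLOW(A) = ["a"]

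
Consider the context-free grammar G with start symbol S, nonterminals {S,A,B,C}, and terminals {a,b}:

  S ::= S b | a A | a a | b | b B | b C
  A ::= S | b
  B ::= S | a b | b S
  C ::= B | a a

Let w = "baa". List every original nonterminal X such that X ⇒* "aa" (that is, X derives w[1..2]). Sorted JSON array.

CNF form of G:
  S -> S T0 | T0 B | T0 C | T1 A | T1 T1 | b
  A -> S T0 | T0 B | T0 C | T1 A | T1 T1 | b
  B -> S T0 | T0 B | T0 C | T0 S | T1 A | T1 T0 | T1 T1 | b
  C -> S T0 | T0 B | T0 C | T0 S | T1 A | T1 T0 | T1 T1 | b
  T0 -> b
  T1 -> a

CYK table (by increasing span), restricted to cells inside w[1..2]:
  cell(1,1) a: {T1}  orig:{}
  cell(2,2) a: {T1}  orig:{}
  cell(1,2) aa: {A,B,C,S}

Original NTs in T[1,2] deriving "aa": ["A", "B", "C", "S"]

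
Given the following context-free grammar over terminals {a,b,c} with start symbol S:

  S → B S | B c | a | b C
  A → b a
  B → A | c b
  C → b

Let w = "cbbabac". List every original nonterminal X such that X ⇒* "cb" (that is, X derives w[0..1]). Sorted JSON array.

Convert to CNF:
  S -> B S | B T2 | T0 C | a
  A -> T0 T1
  B -> T0 T1 | T2 T0
  C -> b
  T0 -> b
  T1 -> a
  T2 -> c

Fill CYK table bottom-up, restricted to cells inside w[0..1]:
  cell(0,0) c: {T2}  orig:{}
  cell(1,1) b: {C,T0}  orig:{C}
  cell(0,1) cb: {B}

Original NTs in T[0,1] deriving "cb": ["B"]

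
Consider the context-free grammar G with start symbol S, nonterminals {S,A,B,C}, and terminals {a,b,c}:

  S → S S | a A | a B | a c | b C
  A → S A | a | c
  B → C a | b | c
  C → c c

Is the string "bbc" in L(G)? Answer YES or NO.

Convert to CNF:
  S -> S S | T0 A | T0 B | T0 T1 | T2 C
  A -> S A | a | c
  B -> C T0 | b | c
  C -> T1 T1
  T0 -> a
  T1 -> c
  T2 -> b

CYK fill:
  T[0,0] 'b' = {B,T2}  orig:{B}
  T[1,1] 'b' = {B,T2}  orig:{B}
  T[2,2] 'c' = {A,B,T1}  orig:{A,B}
  T[0,1] 'bb' = ∅
  T[1,2] 'bc' = ∅
  T[0,2] 'bbc' = ∅

S ∉ T[0,2] ⇒ NO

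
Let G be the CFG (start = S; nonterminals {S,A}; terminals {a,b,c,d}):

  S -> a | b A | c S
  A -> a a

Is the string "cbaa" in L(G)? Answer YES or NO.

Convert to CNF:
  S -> T1 A | T2 S | a
  A -> T0 T0
  T0 -> a
  T1 -> b
  T2 -> c

Fill CYK table bottom-up:
  [0..0]={T2}  "c"  orig:{}
  [1..1]={T1}  "b"  orig:{}
  [2..2]={S,T0}  "a"  orig:{S}
  [3..3]={S,T0}  "a"  orig:{S}
  [0..1]=∅  "cb"
  [1..2]=∅  "ba"
  [2..3]={A}  "aa"
  [0..2]=∅  "cba"
  [1..3]={S}  "baa"
  [0..3]={S}  "cbaa"

S ∈ T[0,3] ⇒ YES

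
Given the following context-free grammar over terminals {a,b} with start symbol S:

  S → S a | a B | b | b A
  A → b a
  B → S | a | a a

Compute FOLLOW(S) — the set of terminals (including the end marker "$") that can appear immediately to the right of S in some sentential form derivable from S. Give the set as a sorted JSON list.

Compute FIRST by fixpoint:
round 1:
  A via A→b a: +{b}
  B via B→a: +{a}
  S via S→a B: +{a}
  S via S→b: +{b}
  S: {a,b}  A: {b}  B: {a}
round 2:
  B via B→S: +{b}
  S: {a,b}  A: {b}  B: {a,b}
round 3: (stable)
  S: {a,b}  A: {b}  B: {a,b}

FOLLOW sets:
initialize: $ ∈ FOLLOW(S)
iter 1:
  S→S a: FOLLOW(S) ⊇ FIRST(a) = {a}; new: +{a}
  S→a B: FOLLOW(B) ⊇ FOLLOW(S) ⊇ {$,a}; new: +{$,a}
  S→b A: FOLLOW(A) ⊇ FOLLOW(S) ⊇ {$,a}; new: +{$,a}
  FOLLOW(S)={$,a}  FOLLOW(A)={$,a}  FOLLOW(B)={$,a}
iter 2: — fixpoint
  FOLLOW(S)={$,a}  FOLLOW(A)={$,a}  FOLLOW(B)={$,a}

FOLLOW(S) = ["$", "a"]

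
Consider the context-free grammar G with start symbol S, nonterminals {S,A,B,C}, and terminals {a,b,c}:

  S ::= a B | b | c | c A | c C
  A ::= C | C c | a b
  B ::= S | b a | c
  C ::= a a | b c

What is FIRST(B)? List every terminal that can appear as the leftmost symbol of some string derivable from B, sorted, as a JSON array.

Compute FIRST by fixpoint:
pass 1:
  A via A→a b: +{a}
  B via B→b a: +{b}
  B via B→c: +{c}
  C via C→a a: +{a}
  C via C→b c: +{b}
  S via S→a B: +{a}
  S via S→b: +{b}
  S via S→c: +{c}
  FIRST[S]={a,b,c}  FIRST[A]={a}  FIRST[B]={b,c}  FIRST[C]={a,b}
pass 2:
  A via A→C: +{b}
  B via B→S: +{a}
  FIRST[S]={a,b,c}  FIRST[A]={a,b}  FIRST[B]={a,b,c}  FIRST[C]={a,b}
pass 3: done
  FIRST[S]={a,b,c}  FIRST[A]={a,b}  FIRST[B]={a,b,c}  FIRST[C]={a,b}

FIRST(B) = ["a", "b", "c"]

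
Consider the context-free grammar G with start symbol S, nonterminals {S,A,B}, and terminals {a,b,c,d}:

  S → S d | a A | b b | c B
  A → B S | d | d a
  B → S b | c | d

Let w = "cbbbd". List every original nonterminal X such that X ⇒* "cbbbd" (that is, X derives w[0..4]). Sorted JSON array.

CNF form of G:
  S -> S T0 | T1 A | T2 T2 | T3 B
  A -> B S | T0 T1 | d
  B -> S T2 | c | d
  T0 -> d
  T1 -> a
  T2 -> b
  T3 -> c

CYK fill, restricted to cells inside w[0..4]:
  [0..0]={B,T3}  "c"  orig:{B}
  [1..1]={T2}  "b"  orig:{}
  [2..2]={T2}  "b"  orig:{}
  [3..3]={T2}  "b"  orig:{}
  [4..4]={A,B,T0}  "d"  orig:{A,B}
  [0..1]=∅  "cb"
  [1..2]={S}  "bb"
  [2..3]={S}  "bb"
  [3..4]=∅  "bd"
  [0..2]={A}  "cbb"
  [1..3]={B}  "bbb"
  [2..4]={S}  "bbd"
  [0..3]={S}  "cbbb"
  [1..4]=∅  "bbbd"
  [0..4]={S}  "cbbbd"

Original NTs in T[0,4] deriving "cbbbd": ["S"]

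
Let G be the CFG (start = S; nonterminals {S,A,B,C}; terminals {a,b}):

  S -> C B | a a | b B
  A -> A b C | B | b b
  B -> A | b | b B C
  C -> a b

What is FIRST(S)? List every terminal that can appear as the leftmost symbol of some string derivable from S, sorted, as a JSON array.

Compute FIRST by fixpoint:
iter 1:
  A via A→b b: +{b}
  B via B→A: +{b}
  C via C→a b: +{a}
  S via S→C B: +{a}
  S via S→b B: +{b}
  FIRST(S)={a,b}  FIRST(A)={b}  FIRST(B)={b}  FIRST(C)={a}
iter 2: — fixpoint
  FIRST(S)={a,b}  FIRST(A)={b}  FIRST(B)={b}  FIRST(C)={a}

FIRST(S) = ["a", "b"]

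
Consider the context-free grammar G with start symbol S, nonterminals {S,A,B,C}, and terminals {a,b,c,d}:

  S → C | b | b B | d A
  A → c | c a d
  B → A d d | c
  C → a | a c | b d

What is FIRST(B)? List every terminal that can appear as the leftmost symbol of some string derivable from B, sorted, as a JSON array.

FIRST sets, iterate to fixpoint:
iter 1:
  A via A→c: +{c}
  B via B→A d d: +{c}
  C via C→a: +{a}
  C via C→b d: +{b}
  S via S→C: +{a,b}
  S via S→d A: +{d}
  FIRST[S]={a,b,d}  FIRST[A]={c}  FIRST[B]={c}  FIRST[C]={a,b}
iter 2: (stable)
  FIRST[S]={a,b,d}  FIRST[A]={c}  FIRST[B]={c}  FIRST[C]={a,b}

FIRST(B) = ["c"]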